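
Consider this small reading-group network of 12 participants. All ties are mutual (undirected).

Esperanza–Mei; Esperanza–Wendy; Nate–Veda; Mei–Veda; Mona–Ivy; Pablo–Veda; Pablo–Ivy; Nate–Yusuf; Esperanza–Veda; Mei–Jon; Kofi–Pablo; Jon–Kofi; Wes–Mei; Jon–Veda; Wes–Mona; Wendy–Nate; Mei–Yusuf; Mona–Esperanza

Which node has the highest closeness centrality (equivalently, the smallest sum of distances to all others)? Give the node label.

Farness (sum of distances to all others) for each node — Esperanza:19, Ivy:26, Jon:22, Kofi:27, Mei:18, Mona:23, Nate:23, Pablo:22, Veda:17, Wendy:26, Wes:24, Yusuf:25.
The smallest farness is 17, for Veda, so Veda has the highest closeness.

Veda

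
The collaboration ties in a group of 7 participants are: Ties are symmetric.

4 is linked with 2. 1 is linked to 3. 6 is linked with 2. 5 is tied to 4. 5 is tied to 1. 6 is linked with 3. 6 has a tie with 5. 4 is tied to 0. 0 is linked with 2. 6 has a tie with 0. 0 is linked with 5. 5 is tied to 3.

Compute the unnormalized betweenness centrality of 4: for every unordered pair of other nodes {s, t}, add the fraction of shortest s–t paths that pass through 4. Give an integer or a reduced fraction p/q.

Pairs whose geodesics pass through 4 — 2–1: 1/4; 2–5: 1/3.
All other pairs contribute 0.
Summing the contributions gives betweenness(4) = 7/12.

7/12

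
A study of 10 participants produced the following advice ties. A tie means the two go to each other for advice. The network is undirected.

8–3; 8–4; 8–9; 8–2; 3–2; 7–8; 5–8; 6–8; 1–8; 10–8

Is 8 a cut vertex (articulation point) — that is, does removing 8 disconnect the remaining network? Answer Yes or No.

Removing 8 leaves {6} with no path to {10}, so the network splits into 8 components. 8 is a cut vertex.

Yes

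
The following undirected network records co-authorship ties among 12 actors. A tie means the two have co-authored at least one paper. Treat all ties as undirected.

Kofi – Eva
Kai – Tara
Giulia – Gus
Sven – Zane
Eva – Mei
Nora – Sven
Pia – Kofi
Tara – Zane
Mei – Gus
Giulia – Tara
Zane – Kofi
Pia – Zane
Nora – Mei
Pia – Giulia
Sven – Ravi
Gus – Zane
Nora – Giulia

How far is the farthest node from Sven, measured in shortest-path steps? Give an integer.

Distances from Sven: Eva:3, Giulia:2, Gus:2, Kai:3, Kofi:2, Mei:2, Nora:1, Pia:2, Ravi:1, Tara:2, Zane:1.
The largest is 3 (to Eva and Kai), so the eccentricity of Sven is 3.

3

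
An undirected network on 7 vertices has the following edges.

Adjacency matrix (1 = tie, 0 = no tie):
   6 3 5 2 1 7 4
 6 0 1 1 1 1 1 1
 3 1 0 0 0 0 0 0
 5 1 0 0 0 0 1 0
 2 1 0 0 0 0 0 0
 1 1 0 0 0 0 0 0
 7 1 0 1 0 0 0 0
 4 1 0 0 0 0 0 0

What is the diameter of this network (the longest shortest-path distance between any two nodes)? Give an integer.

Eccentricity of each node (its greatest distance to any other): 1:2, 2:2, 3:2, 4:2, 5:2, 6:1, 7:2.
The maximum eccentricity is 2, realized for instance by the pair 3–5 via 3 – 6 – 5. So the diameter is 2.

2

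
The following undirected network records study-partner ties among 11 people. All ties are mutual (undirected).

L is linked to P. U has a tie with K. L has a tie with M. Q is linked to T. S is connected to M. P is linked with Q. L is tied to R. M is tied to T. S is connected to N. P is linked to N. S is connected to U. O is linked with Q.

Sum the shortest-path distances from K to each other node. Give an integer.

37

Distances from K: L:4, M:3, N:3, O:6, P:4, Q:5, R:5, S:2, T:4, U:1.
Sum = 4 + 3 + 3 + 6 + 4 + 5 + 5 + 2 + 4 + 1 = 37.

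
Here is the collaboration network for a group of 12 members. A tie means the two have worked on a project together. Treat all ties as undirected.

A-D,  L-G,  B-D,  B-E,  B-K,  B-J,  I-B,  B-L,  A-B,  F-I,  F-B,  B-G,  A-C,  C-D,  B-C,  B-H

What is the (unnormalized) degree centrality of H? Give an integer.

H is directly tied to B. That is 1 neighbor, so the degree of H is 1.

1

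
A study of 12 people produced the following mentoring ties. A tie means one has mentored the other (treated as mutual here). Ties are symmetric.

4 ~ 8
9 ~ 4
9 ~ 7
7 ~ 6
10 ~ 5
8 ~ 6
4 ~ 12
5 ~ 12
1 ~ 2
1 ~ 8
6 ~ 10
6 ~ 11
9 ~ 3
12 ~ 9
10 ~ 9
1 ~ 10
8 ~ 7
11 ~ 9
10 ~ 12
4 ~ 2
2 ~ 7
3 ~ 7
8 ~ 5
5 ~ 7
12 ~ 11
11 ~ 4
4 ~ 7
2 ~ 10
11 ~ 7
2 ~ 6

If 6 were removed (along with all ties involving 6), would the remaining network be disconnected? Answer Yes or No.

No

Even without 6, every remaining node can still reach every other (the residual graph is connected), so 6 is not a cut vertex.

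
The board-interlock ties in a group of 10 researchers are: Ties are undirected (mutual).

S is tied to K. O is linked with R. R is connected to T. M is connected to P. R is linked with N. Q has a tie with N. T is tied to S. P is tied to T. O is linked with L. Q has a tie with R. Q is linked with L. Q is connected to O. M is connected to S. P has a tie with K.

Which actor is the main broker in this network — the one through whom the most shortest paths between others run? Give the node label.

Unnormalized betweenness of each node: K:1/3, L:0, M:1/3, N:0, O:3, P:13/2, Q:9/2, R:41/2, S:13/2, T:61/3.
R has the largest value, 41/2, making it the main broker — the node through which the most shortest paths run.

R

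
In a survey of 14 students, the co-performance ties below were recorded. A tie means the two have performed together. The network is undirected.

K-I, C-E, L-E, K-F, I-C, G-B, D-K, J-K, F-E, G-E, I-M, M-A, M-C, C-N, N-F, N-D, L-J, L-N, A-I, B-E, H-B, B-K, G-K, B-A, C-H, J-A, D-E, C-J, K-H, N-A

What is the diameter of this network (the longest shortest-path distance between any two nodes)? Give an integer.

3

Eccentricity of each node (its greatest distance to any other): A:2, B:2, C:2, D:3, E:2, F:3, G:3, H:3, I:3, J:2, K:2, L:3, M:3, N:3.
The maximum eccentricity is 3, realized for instance by the pair L–M via L – J – C – M. So the diameter is 3.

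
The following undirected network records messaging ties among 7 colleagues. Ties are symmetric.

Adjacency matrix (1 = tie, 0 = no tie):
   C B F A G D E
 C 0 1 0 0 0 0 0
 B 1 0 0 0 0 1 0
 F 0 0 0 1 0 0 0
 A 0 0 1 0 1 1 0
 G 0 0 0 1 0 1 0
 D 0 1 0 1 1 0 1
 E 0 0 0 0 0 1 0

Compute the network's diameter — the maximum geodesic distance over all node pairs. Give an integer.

4

Eccentricity of each node (its greatest distance to any other): A:3, B:3, C:4, D:2, E:3, F:4, G:3.
The maximum eccentricity is 4, realized for instance by the pair C–F via C – B – D – A – F. So the diameter is 4.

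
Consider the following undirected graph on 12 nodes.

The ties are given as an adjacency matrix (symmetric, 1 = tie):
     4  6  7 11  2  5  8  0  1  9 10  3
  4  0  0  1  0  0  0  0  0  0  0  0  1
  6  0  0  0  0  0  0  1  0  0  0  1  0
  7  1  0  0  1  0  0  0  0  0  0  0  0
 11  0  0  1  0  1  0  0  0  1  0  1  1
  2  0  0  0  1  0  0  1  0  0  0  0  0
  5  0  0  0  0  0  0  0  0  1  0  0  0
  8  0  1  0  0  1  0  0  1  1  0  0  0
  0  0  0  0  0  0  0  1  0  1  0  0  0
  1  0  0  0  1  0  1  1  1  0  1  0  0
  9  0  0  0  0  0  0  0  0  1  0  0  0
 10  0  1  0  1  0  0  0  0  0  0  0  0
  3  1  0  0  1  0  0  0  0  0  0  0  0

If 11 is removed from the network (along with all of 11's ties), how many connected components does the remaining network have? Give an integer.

2

Without 11, the remaining ties split the others into: {3, 4, 7}; {0, 1, 2, 5, 6, 8, 9, 10}.
That's 2 separate components.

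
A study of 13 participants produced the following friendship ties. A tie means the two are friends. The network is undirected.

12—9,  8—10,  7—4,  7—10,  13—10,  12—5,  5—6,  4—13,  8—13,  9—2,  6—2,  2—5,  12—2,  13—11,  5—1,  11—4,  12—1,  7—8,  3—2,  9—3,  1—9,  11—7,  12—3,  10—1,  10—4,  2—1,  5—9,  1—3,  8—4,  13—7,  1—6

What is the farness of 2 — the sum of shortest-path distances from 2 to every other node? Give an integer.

24

Distances from 2: 1:1, 3:1, 4:3, 5:1, 6:1, 7:3, 8:3, 9:1, 10:2, 11:4, 12:1, 13:3.
Sum = 1 + 1 + 3 + 1 + 1 + 3 + 3 + 1 + 2 + 4 + 1 + 3 = 24.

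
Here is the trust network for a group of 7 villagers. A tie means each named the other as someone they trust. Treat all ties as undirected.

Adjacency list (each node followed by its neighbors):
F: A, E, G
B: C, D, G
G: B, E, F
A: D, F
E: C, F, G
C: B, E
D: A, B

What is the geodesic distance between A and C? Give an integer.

3

One shortest route is A – F – E – C, which uses 3 edges, and at distance 2 from A we only reach {B, E, G}, which does not include C. So d(A,C) = 3.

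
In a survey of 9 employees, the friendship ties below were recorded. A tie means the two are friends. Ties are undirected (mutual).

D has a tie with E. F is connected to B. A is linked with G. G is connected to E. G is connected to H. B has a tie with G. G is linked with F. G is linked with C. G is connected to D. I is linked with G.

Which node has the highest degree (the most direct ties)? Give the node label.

G

Degrees — A:1, B:2, C:1, D:2, E:2, F:2, G:8, H:1, I:1.
The maximum is 8, attained only by G.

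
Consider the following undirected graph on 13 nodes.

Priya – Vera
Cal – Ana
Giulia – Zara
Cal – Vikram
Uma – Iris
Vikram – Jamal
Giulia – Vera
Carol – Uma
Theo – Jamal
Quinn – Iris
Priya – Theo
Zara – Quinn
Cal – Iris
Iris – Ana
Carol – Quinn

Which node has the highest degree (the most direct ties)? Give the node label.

Iris

Degrees — Ana:2, Cal:3, Carol:2, Giulia:2, Iris:4, Jamal:2, Priya:2, Quinn:3, Theo:2, Uma:2, Vera:2, Vikram:2, Zara:2.
The maximum is 4, attained only by Iris.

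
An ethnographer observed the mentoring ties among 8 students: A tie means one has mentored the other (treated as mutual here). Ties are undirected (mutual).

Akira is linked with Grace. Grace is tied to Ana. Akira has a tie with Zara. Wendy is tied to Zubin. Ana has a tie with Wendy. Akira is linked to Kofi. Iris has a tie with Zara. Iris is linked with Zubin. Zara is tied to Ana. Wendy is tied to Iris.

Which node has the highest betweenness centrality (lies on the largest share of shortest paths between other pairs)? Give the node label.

Zara

Unnormalized betweenness of each node: Akira:41/6, Ana:5, Grace:5/3, Iris:25/6, Kofi:0, Wendy:17/6, Zara:15/2, Zubin:0.
Zara has the largest value, 15/2, making it the main broker — the node through which the most shortest paths run.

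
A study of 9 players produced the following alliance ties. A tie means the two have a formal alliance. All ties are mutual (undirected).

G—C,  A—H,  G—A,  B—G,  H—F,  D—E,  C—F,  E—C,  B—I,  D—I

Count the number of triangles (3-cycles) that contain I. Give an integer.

0

I's neighbors are B and D, but none of them are tied to each other, so no triangle contains I.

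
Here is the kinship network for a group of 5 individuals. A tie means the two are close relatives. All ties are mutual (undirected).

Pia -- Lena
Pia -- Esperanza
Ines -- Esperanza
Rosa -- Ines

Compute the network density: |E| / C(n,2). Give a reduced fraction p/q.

There are 4 edges and 5 nodes, so the maximum possible is C(5,2) = 10.
Density = 4/10 = 2/5.

2/5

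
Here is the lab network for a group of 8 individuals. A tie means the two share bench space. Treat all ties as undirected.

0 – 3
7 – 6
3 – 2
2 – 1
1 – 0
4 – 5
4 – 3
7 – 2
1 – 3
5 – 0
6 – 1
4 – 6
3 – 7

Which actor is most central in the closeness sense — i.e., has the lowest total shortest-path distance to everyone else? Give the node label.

3

Farness (sum of distances to all others) for each node — 0:11, 1:10, 2:12, 3:9, 4:11, 5:14, 6:11, 7:12.
The smallest farness is 9, for 3, so 3 has the highest closeness.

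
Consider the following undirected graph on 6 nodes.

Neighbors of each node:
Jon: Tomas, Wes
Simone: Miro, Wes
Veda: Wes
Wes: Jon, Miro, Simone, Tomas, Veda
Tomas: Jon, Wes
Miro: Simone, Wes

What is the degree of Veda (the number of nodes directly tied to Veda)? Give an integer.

Veda is directly tied to Wes. That is 1 neighbor, so the degree of Veda is 1.

1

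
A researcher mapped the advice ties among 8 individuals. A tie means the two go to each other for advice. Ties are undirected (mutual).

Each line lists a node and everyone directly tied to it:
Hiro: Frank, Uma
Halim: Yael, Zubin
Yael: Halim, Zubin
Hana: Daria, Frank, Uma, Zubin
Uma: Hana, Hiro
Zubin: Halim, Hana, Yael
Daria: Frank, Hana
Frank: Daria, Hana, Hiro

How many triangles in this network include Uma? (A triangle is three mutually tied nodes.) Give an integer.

Uma's neighbors are Hana and Hiro, but none of them are tied to each other, so no triangle contains Uma.

0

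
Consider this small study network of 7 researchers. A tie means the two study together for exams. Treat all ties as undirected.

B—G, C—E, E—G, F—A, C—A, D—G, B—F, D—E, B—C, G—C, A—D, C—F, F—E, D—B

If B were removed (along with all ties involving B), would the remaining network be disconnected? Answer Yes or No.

No

Even without B, every remaining node can still reach every other (the residual graph is connected), so B is not a cut vertex.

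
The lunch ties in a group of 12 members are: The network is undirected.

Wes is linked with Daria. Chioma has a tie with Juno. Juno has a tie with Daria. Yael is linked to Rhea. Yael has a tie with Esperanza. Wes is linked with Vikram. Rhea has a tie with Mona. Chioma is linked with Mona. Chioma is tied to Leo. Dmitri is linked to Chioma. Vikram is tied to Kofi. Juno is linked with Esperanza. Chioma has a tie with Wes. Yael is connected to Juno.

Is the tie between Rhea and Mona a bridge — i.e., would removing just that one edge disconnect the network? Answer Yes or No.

No

Even without that edge, Rhea still reaches Mona via Rhea – Yael – Juno – Chioma – Mona, so the network stays connected. Not a bridge.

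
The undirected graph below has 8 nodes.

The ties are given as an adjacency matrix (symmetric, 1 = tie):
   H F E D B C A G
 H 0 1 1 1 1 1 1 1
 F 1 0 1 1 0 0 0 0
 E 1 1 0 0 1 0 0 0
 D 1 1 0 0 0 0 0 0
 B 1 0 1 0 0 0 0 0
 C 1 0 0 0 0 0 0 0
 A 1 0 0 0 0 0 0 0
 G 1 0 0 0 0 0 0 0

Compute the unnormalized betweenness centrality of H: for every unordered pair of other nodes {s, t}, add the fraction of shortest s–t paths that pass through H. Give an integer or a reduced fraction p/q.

Pairs whose geodesics pass through H — F–B: 1/2; F–C: 1; F–A: 1; F–G: 1; E–D: 1/2; E–C: 1; E–A: 1; E–G: 1; D–B: 1; D–C: 1; D–A: 1; D–G: 1; B–C: 1; B–A: 1 … (+4 more pairs).
All other pairs contribute 0.
Summing the contributions gives betweenness(H) = 17.

17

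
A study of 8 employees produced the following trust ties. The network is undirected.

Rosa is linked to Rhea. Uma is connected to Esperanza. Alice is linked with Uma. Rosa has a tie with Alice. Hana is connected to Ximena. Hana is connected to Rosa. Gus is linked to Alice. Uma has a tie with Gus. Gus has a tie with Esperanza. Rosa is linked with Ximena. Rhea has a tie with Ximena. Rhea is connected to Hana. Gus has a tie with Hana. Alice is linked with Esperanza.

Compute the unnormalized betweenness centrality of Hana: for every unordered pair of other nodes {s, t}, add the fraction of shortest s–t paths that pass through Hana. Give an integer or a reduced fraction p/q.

9/2

Pairs whose geodesics pass through Hana — Rhea–Uma: 1/2; Rhea–Gus: 1; Rhea–Esperanza: 1/2; Ximena–Uma: 1/2; Ximena–Gus: 1; Ximena–Esperanza: 1/2; Rosa–Gus: 1/2.
All other pairs contribute 0.
Summing the contributions gives betweenness(Hana) = 9/2.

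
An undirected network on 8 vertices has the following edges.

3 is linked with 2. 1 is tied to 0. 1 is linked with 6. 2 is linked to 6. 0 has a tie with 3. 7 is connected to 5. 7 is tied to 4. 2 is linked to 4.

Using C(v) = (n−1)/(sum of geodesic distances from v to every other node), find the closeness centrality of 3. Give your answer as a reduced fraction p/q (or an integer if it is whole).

Distances from 3: 0:1, 1:2, 2:1, 4:2, 5:4, 6:2, 7:3. Sum = 15.
n = 8, so closeness = 7/15.

7/15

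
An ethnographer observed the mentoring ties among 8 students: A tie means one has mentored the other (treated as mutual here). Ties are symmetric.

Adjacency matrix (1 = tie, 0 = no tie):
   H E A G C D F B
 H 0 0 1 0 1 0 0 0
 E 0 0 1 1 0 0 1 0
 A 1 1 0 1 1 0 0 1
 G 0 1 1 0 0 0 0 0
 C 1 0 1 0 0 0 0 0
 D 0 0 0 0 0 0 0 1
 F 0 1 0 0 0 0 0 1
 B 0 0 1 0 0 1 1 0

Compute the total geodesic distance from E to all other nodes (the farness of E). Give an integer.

Distances from E: A:1, B:2, C:2, D:3, F:1, G:1, H:2.
Sum = 1 + 2 + 2 + 3 + 1 + 1 + 2 = 12.

12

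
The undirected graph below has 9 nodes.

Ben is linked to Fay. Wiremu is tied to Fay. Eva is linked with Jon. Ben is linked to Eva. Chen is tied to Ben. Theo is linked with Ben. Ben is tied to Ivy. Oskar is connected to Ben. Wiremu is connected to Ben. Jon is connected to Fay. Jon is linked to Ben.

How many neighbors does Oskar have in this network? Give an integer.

1

Oskar is directly tied to Ben. That is 1 neighbor, so the degree of Oskar is 1.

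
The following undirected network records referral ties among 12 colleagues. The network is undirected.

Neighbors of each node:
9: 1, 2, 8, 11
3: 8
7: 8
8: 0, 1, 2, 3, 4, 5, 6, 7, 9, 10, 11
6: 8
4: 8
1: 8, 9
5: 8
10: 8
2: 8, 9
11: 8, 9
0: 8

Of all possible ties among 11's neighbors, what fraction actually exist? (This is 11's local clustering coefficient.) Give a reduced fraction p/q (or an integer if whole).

1

11's neighbors: 8 and 9 (k = 2).
Possible neighbor pairs: C(2,2) = 1. Edges among them: 8–9 → e = 1.
Clustering(11) = 1/1.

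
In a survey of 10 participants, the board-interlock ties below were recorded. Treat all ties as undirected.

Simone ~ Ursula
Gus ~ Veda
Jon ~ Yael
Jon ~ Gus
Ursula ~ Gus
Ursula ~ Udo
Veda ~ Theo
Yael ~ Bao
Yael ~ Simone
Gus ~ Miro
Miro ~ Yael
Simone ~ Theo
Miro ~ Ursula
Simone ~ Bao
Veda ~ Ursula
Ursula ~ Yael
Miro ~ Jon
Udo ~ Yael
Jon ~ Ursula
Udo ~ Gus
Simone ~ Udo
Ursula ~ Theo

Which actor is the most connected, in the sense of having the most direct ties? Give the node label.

Degrees — Bao:2, Gus:5, Jon:4, Miro:4, Simone:5, Theo:3, Udo:4, Ursula:8, Veda:3, Yael:6.
The maximum is 8, attained only by Ursula.

Ursula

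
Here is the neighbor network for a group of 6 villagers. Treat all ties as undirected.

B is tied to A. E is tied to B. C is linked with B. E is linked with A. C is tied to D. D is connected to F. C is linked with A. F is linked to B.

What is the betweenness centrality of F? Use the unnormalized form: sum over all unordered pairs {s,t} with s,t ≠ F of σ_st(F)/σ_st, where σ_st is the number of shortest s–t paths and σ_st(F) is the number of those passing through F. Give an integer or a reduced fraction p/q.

5/6

Pairs whose geodesics pass through F — E–D: 1/3; B–D: 1/2.
All other pairs contribute 0.
Summing the contributions gives betweenness(F) = 5/6.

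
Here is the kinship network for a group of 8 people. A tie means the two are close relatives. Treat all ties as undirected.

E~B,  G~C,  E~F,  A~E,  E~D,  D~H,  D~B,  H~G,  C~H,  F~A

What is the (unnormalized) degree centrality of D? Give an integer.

D is directly tied to B, E, and H. That is 3 neighbors, so the degree of D is 3.

3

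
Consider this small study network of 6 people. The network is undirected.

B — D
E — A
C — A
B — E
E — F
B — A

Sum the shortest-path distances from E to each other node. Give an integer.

7

Distances from E: A:1, B:1, C:2, D:2, F:1.
Sum = 1 + 1 + 2 + 2 + 1 = 7.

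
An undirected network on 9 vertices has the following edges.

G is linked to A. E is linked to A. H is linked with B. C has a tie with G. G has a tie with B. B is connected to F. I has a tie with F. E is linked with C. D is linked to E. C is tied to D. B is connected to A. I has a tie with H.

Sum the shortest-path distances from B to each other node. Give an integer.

Distances from B: A:1, C:2, D:3, E:2, F:1, G:1, H:1, I:2.
Sum = 1 + 2 + 3 + 2 + 1 + 1 + 1 + 2 = 13.

13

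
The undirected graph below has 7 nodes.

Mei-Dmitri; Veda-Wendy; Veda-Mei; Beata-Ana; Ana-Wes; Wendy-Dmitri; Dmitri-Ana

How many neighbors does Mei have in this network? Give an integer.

Mei is directly tied to Dmitri and Veda. That is 2 neighbors, so the degree of Mei is 2.

2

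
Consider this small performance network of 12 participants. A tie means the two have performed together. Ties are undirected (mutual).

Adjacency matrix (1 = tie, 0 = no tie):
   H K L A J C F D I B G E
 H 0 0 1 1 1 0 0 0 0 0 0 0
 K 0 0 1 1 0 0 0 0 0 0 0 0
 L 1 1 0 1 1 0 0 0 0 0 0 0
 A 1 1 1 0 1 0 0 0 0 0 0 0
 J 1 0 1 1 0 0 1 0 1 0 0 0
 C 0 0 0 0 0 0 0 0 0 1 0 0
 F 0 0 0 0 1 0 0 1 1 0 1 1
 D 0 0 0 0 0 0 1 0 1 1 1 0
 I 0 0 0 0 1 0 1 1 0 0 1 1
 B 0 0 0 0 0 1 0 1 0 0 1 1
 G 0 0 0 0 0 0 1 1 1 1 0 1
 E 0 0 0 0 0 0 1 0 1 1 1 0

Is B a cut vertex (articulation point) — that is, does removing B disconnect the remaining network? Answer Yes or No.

Yes

Removing B leaves {A, D, E, F, G, H, I, J, K, and L} with no path to {C}, so the network splits into 2 components. B is a cut vertex.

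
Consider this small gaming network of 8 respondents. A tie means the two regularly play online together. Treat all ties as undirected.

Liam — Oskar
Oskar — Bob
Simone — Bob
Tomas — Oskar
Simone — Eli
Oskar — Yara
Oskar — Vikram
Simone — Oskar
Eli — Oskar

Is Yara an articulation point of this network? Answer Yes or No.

Even without Yara, every remaining node can still reach every other (the residual graph is connected), so Yara is not a cut vertex.

No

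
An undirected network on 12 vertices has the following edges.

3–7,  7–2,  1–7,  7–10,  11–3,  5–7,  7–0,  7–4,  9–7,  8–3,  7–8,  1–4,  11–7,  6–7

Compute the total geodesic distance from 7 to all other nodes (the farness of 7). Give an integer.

Distances from 7: 0:1, 1:1, 2:1, 3:1, 4:1, 5:1, 6:1, 8:1, 9:1, 10:1, 11:1.
Sum = 1 + 1 + 1 + 1 + 1 + 1 + 1 + 1 + 1 + 1 + 1 = 11.

11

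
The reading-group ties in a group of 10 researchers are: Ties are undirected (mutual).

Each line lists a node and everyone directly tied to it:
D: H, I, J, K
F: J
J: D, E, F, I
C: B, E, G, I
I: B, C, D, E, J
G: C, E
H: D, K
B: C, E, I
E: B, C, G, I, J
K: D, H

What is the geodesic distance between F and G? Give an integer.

One shortest route is F – J – E – G, which uses 3 edges, and at distance 2 from F we only reach {D, E, I}, which does not include G. So d(F,G) = 3.

3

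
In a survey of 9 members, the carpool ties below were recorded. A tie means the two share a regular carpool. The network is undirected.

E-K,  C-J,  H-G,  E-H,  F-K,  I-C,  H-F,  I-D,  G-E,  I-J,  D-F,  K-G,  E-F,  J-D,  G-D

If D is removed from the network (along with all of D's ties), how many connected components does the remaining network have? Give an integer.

Without D, the remaining ties split the others into: {C, I, J}; {E, F, G, H, K}.
That's 2 separate components.

2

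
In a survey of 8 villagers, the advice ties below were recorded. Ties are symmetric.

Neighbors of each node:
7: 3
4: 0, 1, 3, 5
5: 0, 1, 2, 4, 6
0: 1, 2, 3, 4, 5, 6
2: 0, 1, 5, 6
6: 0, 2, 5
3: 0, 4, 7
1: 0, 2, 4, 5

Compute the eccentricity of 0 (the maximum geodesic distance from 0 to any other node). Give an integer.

Distances from 0: 1:1, 2:1, 3:1, 4:1, 5:1, 6:1, 7:2.
The largest is 2 (to 7), so the eccentricity of 0 is 2.

2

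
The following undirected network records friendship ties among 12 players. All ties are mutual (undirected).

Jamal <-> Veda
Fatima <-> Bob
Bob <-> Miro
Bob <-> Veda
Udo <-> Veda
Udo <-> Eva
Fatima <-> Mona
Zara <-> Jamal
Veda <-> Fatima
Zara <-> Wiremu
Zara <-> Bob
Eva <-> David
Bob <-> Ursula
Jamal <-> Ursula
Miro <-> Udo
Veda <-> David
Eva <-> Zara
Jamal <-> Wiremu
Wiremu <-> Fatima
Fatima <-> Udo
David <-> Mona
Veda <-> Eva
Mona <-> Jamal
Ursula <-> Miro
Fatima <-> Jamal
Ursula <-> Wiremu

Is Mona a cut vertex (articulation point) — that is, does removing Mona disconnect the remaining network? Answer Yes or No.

No

Even without Mona, every remaining node can still reach every other (the residual graph is connected), so Mona is not a cut vertex.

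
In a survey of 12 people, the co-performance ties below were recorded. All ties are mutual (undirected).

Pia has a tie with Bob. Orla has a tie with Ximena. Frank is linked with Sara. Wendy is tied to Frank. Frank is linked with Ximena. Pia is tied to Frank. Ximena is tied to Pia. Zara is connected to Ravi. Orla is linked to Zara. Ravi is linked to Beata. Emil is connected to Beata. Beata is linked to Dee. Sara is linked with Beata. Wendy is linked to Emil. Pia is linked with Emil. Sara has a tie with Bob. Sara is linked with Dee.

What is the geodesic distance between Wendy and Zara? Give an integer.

4

One shortest route is Wendy – Emil – Beata – Ravi – Zara, which uses 4 edges, and at distance 3 from Wendy we only reach {Bob, Dee, Orla, Ravi}, which does not include Zara. So d(Wendy,Zara) = 4.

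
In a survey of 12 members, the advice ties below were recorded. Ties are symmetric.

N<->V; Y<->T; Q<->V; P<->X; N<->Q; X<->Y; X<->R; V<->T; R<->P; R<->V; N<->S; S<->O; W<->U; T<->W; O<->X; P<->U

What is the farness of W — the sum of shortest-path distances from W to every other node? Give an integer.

28

Distances from W: N:3, O:4, P:2, Q:3, R:3, S:4, T:1, U:1, V:2, X:3, Y:2.
Sum = 3 + 4 + 2 + 3 + 3 + 4 + 1 + 1 + 2 + 3 + 2 = 28.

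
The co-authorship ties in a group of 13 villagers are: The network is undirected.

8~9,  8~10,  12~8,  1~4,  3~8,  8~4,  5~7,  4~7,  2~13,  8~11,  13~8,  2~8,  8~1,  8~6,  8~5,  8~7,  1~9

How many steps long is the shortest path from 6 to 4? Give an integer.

2

One shortest route is 6 – 8 – 4, which uses 2 edges, and 6 and 4 are not directly tied, so nothing shorter exists. So d(6,4) = 2.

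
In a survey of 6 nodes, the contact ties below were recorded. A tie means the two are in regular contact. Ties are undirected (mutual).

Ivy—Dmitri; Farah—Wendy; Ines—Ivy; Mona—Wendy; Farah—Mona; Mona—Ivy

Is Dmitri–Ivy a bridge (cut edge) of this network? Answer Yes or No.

Without the Dmitri–Ivy edge there is no alternate route between Dmitri and Ivy, so the network disconnects. It is a bridge.

Yes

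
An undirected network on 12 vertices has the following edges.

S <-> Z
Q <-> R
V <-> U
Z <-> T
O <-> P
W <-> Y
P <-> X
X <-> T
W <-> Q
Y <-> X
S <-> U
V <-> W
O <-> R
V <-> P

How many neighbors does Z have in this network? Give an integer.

2

Z is directly tied to S and T. That is 2 neighbors, so the degree of Z is 2.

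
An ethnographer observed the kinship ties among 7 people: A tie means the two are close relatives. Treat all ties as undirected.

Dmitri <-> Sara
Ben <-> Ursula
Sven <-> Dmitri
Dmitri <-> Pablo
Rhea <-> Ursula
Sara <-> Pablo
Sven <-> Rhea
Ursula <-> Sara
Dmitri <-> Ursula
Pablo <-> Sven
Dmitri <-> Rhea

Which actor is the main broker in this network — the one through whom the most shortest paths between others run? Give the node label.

Ursula

Unnormalized betweenness of each node: Ben:0, Dmitri:7/2, Pablo:1/2, Rhea:1, Sara:1, Sven:1/2, Ursula:11/2.
Ursula has the largest value, 11/2, making it the main broker — the node through which the most shortest paths run.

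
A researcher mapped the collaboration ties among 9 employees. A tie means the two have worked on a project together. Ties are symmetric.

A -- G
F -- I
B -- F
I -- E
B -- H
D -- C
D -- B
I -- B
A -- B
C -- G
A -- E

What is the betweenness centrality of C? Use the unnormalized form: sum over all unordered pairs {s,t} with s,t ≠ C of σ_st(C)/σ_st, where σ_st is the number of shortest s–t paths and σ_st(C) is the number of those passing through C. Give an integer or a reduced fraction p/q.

Pairs whose geodesics pass through C — D–G: 1.
All other pairs contribute 0.
Summing the contributions gives betweenness(C) = 1.

1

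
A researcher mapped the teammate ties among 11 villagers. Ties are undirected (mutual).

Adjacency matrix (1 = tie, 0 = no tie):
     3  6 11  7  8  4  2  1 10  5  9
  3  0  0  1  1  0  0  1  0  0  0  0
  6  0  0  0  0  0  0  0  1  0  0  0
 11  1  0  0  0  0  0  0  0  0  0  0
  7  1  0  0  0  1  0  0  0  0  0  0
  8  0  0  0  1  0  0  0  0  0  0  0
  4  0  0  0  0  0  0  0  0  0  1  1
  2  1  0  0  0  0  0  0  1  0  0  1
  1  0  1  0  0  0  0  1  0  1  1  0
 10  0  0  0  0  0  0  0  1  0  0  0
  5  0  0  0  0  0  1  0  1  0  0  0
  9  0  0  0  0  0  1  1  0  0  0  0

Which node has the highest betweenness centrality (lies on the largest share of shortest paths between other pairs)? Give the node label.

Unnormalized betweenness of each node: 1:22, 2:27, 3:23, 4:1, 5:3, 6:0, 7:9, 8:0, 9:5, 10:0, 11:0.
2 has the largest value, 27, making it the main broker — the node through which the most shortest paths run.

2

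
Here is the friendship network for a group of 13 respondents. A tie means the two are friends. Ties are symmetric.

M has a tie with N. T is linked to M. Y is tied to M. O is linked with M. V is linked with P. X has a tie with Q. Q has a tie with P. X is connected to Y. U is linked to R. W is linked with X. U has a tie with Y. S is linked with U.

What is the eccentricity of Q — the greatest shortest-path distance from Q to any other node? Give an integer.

Distances from Q: M:3, N:4, O:4, P:1, R:4, S:4, T:4, U:3, V:2, W:2, X:1, Y:2.
The largest is 4 (to R, S, N, O, and T), so the eccentricity of Q is 4.

4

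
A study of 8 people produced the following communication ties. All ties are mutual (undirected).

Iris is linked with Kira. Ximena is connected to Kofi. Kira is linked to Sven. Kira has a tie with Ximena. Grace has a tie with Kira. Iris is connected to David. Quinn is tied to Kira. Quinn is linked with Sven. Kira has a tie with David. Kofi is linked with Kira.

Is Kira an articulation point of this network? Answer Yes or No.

Removing Kira leaves {David and Iris} with no path to {Quinn and Sven}, so the network splits into 4 components. Kira is a cut vertex.

Yes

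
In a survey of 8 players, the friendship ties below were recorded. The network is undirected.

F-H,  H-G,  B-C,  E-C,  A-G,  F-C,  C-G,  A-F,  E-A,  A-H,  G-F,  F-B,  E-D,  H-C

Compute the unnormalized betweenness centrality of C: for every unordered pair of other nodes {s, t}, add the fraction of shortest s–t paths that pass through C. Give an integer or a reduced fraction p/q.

Pairs whose geodesics pass through C — D–G: 1/2; D–F: 1/2; D–B: 1; D–H: 1/2; E–G: 1/2; E–F: 1/2; E–B: 1; E–H: 1/2; G–B: 1/2; B–H: 1/2.
All other pairs contribute 0.
Summing the contributions gives betweenness(C) = 6.

6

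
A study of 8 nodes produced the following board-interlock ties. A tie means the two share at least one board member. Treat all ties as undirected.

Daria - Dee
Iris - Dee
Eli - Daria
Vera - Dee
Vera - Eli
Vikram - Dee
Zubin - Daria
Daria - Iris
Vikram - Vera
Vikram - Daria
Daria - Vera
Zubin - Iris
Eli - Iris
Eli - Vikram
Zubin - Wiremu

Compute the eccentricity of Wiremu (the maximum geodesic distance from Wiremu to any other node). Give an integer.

3

Distances from Wiremu: Daria:2, Dee:3, Eli:3, Iris:2, Vera:3, Vikram:3, Zubin:1.
The largest is 3 (to Dee, Vera, Vikram, and Eli), so the eccentricity of Wiremu is 3.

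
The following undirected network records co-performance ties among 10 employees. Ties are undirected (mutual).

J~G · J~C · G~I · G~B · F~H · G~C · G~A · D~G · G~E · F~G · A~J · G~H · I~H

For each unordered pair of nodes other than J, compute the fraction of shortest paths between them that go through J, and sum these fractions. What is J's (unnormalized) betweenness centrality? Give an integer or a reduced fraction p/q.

Pairs whose geodesics pass through J — A–C: 1/2.
All other pairs contribute 0.
Summing the contributions gives betweenness(J) = 1/2.

1/2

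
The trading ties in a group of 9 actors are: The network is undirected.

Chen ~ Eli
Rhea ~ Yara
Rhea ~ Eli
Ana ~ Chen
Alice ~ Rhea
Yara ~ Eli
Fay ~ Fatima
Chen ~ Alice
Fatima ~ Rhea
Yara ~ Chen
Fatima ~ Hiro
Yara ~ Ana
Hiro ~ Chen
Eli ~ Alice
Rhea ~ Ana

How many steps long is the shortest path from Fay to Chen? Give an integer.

3

One shortest route is Fay – Fatima – Hiro – Chen, which uses 3 edges, and at distance 2 from Fay we only reach {Hiro, Rhea}, which does not include Chen. So d(Fay,Chen) = 3.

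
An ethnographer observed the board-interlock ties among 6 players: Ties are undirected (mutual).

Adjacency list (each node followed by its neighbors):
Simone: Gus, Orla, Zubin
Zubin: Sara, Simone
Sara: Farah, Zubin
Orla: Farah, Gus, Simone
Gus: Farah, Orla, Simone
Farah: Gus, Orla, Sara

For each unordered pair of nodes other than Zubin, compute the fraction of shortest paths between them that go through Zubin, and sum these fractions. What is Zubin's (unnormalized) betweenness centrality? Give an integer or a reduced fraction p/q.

1

Pairs whose geodesics pass through Zubin — Sara–Simone: 1.
All other pairs contribute 0.
Summing the contributions gives betweenness(Zubin) = 1.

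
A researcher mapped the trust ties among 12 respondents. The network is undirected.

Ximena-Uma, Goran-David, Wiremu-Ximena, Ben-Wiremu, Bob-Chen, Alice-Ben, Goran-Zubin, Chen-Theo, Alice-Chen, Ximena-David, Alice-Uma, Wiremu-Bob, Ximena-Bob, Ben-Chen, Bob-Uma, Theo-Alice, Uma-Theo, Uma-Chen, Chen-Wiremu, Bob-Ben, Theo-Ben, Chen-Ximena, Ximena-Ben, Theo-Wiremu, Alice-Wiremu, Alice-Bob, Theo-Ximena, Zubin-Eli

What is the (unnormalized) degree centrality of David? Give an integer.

2

David is directly tied to Goran and Ximena. That is 2 neighbors, so the degree of David is 2.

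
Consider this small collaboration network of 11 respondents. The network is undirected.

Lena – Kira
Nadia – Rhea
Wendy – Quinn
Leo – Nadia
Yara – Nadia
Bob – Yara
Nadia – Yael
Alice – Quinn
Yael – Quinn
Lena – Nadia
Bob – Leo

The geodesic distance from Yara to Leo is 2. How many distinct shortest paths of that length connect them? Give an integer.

2

The shortest distance is 2. The length-2 paths are: Yara–Bob–Leo; Yara–Nadia–Leo.
That gives 2 distinct shortest paths.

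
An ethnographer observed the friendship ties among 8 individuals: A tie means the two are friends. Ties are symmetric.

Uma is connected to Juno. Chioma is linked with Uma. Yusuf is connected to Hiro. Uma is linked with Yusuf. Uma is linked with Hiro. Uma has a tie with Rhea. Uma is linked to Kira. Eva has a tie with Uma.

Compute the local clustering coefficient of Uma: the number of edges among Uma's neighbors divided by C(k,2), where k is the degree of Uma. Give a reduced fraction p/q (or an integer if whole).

1/21

Uma's neighbors: Chioma, Eva, Hiro, Juno, Kira, Rhea, and Yusuf (k = 7).
Possible neighbor pairs: C(7,2) = 21. Edges among them: Hiro–Yusuf → e = 1.
Clustering(Uma) = 1/21.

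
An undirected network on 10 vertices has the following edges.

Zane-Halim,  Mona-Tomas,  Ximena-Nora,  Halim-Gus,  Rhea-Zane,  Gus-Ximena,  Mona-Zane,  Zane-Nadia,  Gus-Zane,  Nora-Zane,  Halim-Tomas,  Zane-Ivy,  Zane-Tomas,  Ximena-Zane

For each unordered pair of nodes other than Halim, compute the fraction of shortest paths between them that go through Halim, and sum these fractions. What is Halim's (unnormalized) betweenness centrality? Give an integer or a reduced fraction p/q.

1/2

Pairs whose geodesics pass through Halim — Tomas–Gus: 1/2.
All other pairs contribute 0.
Summing the contributions gives betweenness(Halim) = 1/2.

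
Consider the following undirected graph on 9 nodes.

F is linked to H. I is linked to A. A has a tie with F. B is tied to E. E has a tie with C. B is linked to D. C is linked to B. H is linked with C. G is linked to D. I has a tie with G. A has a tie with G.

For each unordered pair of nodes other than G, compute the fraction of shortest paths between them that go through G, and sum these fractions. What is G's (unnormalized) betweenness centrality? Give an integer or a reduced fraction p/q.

Pairs whose geodesics pass through G — E–I: 1; E–A: 1/2; B–I: 1; B–A: 1; D–I: 1; D–A: 1; D–F: 1; I–C: 1/2.
All other pairs contribute 0.
Summing the contributions gives betweenness(G) = 7.

7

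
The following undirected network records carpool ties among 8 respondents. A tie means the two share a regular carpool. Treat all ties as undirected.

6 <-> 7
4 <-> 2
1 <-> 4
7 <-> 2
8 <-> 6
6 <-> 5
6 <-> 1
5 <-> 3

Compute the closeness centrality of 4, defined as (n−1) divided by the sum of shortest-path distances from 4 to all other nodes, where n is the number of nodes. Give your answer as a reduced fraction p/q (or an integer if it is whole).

7/16

Distances from 4: 1:1, 2:1, 3:4, 5:3, 6:2, 7:2, 8:3. Sum = 16.
n = 8, so closeness = 7/16.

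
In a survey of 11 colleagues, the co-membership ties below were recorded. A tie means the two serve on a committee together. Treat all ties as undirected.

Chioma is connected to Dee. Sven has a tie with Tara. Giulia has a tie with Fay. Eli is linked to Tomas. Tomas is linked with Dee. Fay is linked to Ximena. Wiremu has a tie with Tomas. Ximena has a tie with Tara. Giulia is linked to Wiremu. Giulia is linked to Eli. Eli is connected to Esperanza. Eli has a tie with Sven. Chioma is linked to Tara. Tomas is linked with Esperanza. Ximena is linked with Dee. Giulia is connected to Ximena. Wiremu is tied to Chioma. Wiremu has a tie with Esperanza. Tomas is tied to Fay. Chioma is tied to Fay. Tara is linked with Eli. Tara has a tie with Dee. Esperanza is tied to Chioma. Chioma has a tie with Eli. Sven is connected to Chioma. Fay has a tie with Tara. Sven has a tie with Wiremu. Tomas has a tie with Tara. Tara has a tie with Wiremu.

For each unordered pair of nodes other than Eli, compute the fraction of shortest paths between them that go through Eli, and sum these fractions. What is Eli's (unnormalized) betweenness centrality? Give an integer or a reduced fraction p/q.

16/5

Pairs whose geodesics pass through Eli — Giulia–Chioma: 1/3; Giulia–Esperanza: 1/2; Giulia–Tara: 1/4; Giulia–Sven: 1/2; Giulia–Tomas: 1/3; Ximena–Esperanza: 2/10; Chioma–Tomas: 1/6; Esperanza–Tara: 1/4; Esperanza–Sven: 1/3; Sven–Tomas: 1/3.
All other pairs contribute 0.
Summing the contributions gives betweenness(Eli) = 16/5.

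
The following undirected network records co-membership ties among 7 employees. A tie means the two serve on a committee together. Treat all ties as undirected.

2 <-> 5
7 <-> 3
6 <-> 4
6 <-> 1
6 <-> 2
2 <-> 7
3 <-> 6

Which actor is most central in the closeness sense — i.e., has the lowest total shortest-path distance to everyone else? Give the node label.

Farness (sum of distances to all others) for each node — 1:13, 2:9, 3:11, 4:13, 5:14, 6:8, 7:12.
The smallest farness is 8, for 6, so 6 has the highest closeness.

6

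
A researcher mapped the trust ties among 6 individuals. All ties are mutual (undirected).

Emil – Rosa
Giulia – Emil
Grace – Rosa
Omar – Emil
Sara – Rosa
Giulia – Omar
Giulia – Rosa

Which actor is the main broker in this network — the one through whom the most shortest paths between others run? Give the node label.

Rosa

Unnormalized betweenness of each node: Emil:3/2, Giulia:3/2, Grace:0, Omar:0, Rosa:7, Sara:0.
Rosa has the largest value, 7, making it the main broker — the node through which the most shortest paths run.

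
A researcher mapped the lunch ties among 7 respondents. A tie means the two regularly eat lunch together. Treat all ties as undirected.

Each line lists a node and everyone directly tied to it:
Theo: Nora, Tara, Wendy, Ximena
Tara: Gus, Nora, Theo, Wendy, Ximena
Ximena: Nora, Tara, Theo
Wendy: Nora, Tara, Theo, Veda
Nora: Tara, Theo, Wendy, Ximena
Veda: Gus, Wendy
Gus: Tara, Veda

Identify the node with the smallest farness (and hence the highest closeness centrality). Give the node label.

Farness (sum of distances to all others) for each node — Gus:10, Nora:8, Tara:7, Theo:8, Veda:11, Wendy:8, Ximena:10.
The smallest farness is 7, for Tara, so Tara has the highest closeness.

Tara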